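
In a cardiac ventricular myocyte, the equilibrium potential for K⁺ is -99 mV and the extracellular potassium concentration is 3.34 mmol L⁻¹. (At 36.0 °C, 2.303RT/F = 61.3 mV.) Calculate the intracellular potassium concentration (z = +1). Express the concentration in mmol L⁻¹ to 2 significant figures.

Nernst: E = (61.3/1) · log₁₀([out]/[in]), so log₁₀([out]/[in]) = -99.0 × 1 / 61.3 = -1.6150.
[out]/[in] = 10^(-1.6150) = 0.02427.
[in] = 3.34 / 0.02427 = 137.6 mmol L⁻¹.

140 mmol L⁻¹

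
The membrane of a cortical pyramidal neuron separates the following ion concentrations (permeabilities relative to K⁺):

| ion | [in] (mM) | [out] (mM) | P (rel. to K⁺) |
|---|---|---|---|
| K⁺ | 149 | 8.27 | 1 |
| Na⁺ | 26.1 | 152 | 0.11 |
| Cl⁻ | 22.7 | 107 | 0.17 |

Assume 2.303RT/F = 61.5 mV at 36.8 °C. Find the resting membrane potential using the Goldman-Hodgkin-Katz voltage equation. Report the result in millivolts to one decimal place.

Vm = 61.5 · log₁₀[(Σ P·[cation]ₒ + Σ P·[anion]ᵢ) / (Σ P·[cation]ᵢ + Σ P·[anion]ₒ)]
Numerator = 1×8.27 + 0.11×152 + 0.17×22.7 = 28.85
Denominator = 1×149 + 0.11×26.1 + 0.17×107 = 170.1
Vm = 61.5 · log₁₀(0.16964) = 61.5 × (-0.7705) = -47.38 mV

-47.4 mV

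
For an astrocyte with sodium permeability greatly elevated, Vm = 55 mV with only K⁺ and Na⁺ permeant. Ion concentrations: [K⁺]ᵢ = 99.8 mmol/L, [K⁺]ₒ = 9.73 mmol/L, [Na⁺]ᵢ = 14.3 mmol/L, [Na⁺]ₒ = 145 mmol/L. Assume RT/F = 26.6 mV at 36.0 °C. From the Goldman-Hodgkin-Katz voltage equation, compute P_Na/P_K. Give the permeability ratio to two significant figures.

Let α = P_Na/P_K. GHK: Vm = 26.6·ln[(Kₒ + α·Naₒ)/(Kᵢ + α·Naᵢ)].
e^(Vm/26.6) = e^(55.0/26.6) = 7.9064
So 7.9064·(Kᵢ + α·Naᵢ) = Kₒ + α·Naₒ → α = (7.9064·99.8 − 9.73) / (145.0 − 7.9064·14.3)
α = (789.1 − 9.73) / (145.0 − 113.1) = 779.3/31.94 = 24.4

24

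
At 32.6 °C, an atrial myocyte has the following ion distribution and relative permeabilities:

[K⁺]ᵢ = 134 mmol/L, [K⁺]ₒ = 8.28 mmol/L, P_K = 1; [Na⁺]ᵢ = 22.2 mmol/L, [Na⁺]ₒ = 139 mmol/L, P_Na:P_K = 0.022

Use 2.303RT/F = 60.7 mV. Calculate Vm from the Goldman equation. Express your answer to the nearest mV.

-65 mV

Vm = 60.7 · log₁₀[(Σ P·[cation]ₒ + Σ P·[anion]ᵢ) / (Σ P·[cation]ᵢ + Σ P·[anion]ₒ)]
Numerator = 1×8.28 + 0.022×139 = 11.34
Denominator = 1×134 + 0.022×22.2 = 134.5
Vm = 60.7 · log₁₀(0.084305) = 60.7 × (-1.0741) = -65.20 mV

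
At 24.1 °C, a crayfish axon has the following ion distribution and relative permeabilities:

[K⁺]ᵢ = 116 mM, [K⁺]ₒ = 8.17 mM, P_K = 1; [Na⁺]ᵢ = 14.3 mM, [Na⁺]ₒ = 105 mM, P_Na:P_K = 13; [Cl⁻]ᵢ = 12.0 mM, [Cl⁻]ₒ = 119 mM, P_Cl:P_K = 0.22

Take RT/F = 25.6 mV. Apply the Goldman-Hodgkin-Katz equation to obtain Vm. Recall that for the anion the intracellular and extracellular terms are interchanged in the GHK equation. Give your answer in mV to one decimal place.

Vm = 25.6 · ln[(Σ P·[cation]ₒ + Σ P·[anion]ᵢ) / (Σ P·[cation]ᵢ + Σ P·[anion]ₒ)]
Numerator = 1×8.17 + 13×105 + 0.22×12.0 = 1376
Denominator = 1×116 + 13×14.3 + 0.22×119 = 328.1
Vm = 25.6 · ln(4.1935) = 25.6 × (1.4335) = 36.70 mV

36.7 mV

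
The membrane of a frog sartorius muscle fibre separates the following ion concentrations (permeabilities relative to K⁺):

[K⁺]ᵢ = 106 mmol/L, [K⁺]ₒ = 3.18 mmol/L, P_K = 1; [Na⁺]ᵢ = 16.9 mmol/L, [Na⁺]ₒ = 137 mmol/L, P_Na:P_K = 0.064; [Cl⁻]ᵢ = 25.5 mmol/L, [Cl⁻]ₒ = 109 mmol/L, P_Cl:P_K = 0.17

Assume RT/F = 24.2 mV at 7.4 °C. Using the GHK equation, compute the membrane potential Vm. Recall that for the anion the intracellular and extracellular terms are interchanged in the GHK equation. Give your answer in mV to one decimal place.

-49.4 mV

Vm = 24.2 · ln[(Σ P·[cation]ₒ + Σ P·[anion]ᵢ) / (Σ P·[cation]ᵢ + Σ P·[anion]ₒ)]
Numerator = 1×3.18 + 0.064×137 + 0.17×25.5 = 16.28
Denominator = 1×106 + 0.064×16.9 + 0.17×109 = 125.6
Vm = 24.2 · ln(0.12963) = 24.2 × (-2.0431) = -49.44 mV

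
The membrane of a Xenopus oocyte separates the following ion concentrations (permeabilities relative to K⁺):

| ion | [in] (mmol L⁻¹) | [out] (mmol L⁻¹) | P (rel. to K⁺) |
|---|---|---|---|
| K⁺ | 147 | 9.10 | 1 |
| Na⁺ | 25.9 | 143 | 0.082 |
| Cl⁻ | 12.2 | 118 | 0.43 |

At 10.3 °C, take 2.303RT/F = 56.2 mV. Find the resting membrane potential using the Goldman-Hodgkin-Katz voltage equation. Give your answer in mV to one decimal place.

Vm = 56.2 · log₁₀[(Σ P·[cation]ₒ + Σ P·[anion]ᵢ) / (Σ P·[cation]ᵢ + Σ P·[anion]ₒ)]
Numerator = 1×9.10 + 0.082×143 + 0.43×12.2 = 26.07
Denominator = 1×147 + 0.082×25.9 + 0.43×118 = 199.9
Vm = 56.2 · log₁₀(0.13045) = 56.2 × (-0.8846) = -49.71 mV

-49.7 mV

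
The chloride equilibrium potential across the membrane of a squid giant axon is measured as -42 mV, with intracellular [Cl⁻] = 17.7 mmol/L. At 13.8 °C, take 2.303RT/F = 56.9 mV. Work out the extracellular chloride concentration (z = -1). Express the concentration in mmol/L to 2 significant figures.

Nernst: E = (56.9/-1) · log₁₀([out]/[in]), so log₁₀([out]/[in]) = -42.0 × -1 / 56.9 = 0.7381.
[out]/[in] = 10^(0.7381) = 5.472.
[out] = 5.472 × 17.7 = 96.85 mmol/L.

97 mmol/L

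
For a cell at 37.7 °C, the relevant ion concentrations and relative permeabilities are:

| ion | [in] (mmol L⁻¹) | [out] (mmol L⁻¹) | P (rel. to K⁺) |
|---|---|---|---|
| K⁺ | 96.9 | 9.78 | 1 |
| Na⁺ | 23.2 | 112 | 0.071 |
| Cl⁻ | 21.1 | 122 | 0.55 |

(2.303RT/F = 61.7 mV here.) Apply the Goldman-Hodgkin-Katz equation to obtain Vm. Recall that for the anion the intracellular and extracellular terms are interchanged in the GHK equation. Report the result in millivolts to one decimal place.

-46.4 mV

Vm = 61.7 · log₁₀[(Σ P·[cation]ₒ + Σ P·[anion]ᵢ) / (Σ P·[cation]ᵢ + Σ P·[anion]ₒ)]
Numerator = 1×9.78 + 0.071×112 + 0.55×21.1 = 29.34
Denominator = 1×96.9 + 0.071×23.2 + 0.55×122 = 165.6
Vm = 61.7 · log₁₀(0.17711) = 61.7 × (-0.7518) = -46.38 mV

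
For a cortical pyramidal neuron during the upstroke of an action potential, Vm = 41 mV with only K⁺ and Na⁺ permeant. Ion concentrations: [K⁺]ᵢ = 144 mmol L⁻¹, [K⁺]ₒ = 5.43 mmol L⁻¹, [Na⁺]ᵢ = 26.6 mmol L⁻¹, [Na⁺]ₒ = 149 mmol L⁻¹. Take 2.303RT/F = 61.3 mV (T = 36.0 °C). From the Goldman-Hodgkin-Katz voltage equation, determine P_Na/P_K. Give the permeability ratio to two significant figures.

Let α = P_Na/P_K. GHK: Vm = 61.3·log₁₀[(Kₒ + α·Naₒ)/(Kᵢ + α·Naᵢ)].
10^(Vm/61.3) = 10^(41.0/61.3) = 4.6649
So 4.6649·(Kᵢ + α·Naᵢ) = Kₒ + α·Naₒ → α = (4.6649·144.0 − 5.43) / (149.0 − 4.6649·26.6)
α = (671.7 − 5.43) / (149.0 − 124.1) = 666.3/24.91 = 26.74

27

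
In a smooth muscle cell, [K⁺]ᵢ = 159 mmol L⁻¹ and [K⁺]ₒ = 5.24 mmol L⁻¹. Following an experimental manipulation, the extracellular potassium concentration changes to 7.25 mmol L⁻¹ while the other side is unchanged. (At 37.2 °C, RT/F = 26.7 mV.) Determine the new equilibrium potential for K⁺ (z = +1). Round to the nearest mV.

After the shift: [K⁺]_out = 7.25, [K⁺]_in = 159 mmol L⁻¹.
E_new = (26.7/1)·ln(7.25/159) = 26.70 · (-3.0879) = -82.45 mV

-82 mV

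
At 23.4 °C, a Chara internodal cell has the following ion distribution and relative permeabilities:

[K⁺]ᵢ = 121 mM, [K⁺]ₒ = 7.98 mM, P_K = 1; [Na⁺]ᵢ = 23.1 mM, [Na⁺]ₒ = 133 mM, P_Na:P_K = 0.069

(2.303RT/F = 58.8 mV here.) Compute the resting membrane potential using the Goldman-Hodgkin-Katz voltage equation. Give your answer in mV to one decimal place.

-50.2 mV

Vm = 58.8 · log₁₀[(Σ P·[cation]ₒ + Σ P·[anion]ᵢ) / (Σ P·[cation]ᵢ + Σ P·[anion]ₒ)]
Numerator = 1×7.98 + 0.069×133 = 17.16
Denominator = 1×121 + 0.069×23.1 = 122.6
Vm = 58.8 · log₁₀(0.13995) = 58.8 × (-0.8540) = -50.22 mV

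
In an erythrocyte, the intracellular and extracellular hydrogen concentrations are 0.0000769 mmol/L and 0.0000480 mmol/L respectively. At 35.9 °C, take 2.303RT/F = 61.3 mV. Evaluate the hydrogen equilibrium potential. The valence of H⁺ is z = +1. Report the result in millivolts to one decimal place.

-12.5 mV

E = (61.3/z) · log₁₀([H⁺]_out/[H⁺]_in) with z = +1.
= (61.3/1) · log₁₀(0.0000480/0.0000769) = 61.30 · log₁₀(0.6242)
= 61.30 · (-0.2047) = -12.55 mV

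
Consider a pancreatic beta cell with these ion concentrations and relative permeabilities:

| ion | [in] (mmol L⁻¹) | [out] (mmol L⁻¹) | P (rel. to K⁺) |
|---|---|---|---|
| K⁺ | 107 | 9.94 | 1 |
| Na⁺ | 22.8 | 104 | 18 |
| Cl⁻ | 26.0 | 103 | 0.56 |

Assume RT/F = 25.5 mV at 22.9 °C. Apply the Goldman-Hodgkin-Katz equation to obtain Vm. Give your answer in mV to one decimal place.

Vm = 25.5 · ln[(Σ P·[cation]ₒ + Σ P·[anion]ᵢ) / (Σ P·[cation]ᵢ + Σ P·[anion]ₒ)]
Numerator = 1×9.94 + 18×104 + 0.56×26.0 = 1896
Denominator = 1×107 + 18×22.8 + 0.56×103 = 575.1
Vm = 25.5 · ln(3.2978) = 25.5 × (1.1933) = 30.43 mV

30.4 mV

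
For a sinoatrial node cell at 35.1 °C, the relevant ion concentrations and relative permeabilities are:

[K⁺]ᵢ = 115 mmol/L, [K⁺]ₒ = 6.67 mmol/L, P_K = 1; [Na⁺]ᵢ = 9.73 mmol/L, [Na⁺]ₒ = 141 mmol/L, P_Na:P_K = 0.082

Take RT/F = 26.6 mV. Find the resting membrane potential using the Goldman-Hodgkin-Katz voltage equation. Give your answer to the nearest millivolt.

-49 mV

Vm = 26.6 · ln[(Σ P·[cation]ₒ + Σ P·[anion]ᵢ) / (Σ P·[cation]ᵢ + Σ P·[anion]ₒ)]
Numerator = 1×6.67 + 0.082×141 = 18.23
Denominator = 1×115 + 0.082×9.73 = 115.8
Vm = 26.6 · ln(0.15745) = 26.6 × (-1.8487) = -49.17 mV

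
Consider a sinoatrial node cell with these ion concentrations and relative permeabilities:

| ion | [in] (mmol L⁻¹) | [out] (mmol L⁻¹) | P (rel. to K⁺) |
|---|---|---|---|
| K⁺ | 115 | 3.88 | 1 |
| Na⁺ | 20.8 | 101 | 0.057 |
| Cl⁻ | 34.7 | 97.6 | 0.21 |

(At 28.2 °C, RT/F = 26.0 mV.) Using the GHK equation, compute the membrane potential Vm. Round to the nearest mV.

Vm = 26.0 · ln[(Σ P·[cation]ₒ + Σ P·[anion]ᵢ) / (Σ P·[cation]ᵢ + Σ P·[anion]ₒ)]
Numerator = 1×3.88 + 0.057×101 + 0.21×34.7 = 16.92
Denominator = 1×115 + 0.057×20.8 + 0.21×97.6 = 136.7
Vm = 26.0 · ln(0.12382) = 26.0 × (-2.0889) = -54.31 mV

-54 mV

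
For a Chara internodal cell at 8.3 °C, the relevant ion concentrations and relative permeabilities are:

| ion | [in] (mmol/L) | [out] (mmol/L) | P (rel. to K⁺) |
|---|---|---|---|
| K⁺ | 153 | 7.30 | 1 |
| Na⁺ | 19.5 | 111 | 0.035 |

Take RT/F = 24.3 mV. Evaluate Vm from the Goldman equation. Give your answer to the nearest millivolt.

Vm = 24.3 · ln[(Σ P·[cation]ₒ + Σ P·[anion]ᵢ) / (Σ P·[cation]ᵢ + Σ P·[anion]ₒ)]
Numerator = 1×7.30 + 0.035×111 = 11.19
Denominator = 1×153 + 0.035×19.5 = 153.7
Vm = 24.3 · ln(0.07278) = 24.3 × (-2.6203) = -63.67 mV

-64 mV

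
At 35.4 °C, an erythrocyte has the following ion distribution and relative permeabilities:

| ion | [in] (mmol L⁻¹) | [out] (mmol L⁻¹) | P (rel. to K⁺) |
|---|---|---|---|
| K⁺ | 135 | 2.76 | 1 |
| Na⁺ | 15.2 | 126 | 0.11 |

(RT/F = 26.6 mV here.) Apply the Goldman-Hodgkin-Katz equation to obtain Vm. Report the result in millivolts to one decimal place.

-56.0 mV

Vm = 26.6 · ln[(Σ P·[cation]ₒ + Σ P·[anion]ᵢ) / (Σ P·[cation]ᵢ + Σ P·[anion]ₒ)]
Numerator = 1×2.76 + 0.11×126 = 16.62
Denominator = 1×135 + 0.11×15.2 = 136.7
Vm = 26.6 · ln(0.12161) = 26.6 × (-2.1070) = -56.05 mV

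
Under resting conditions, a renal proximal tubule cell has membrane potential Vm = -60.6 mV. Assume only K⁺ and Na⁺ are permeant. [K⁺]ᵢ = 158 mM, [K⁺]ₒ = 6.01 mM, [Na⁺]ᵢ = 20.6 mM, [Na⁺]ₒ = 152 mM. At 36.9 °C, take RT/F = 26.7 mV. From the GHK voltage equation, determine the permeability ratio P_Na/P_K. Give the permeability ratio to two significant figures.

Let α = P_Na/P_K. GHK: Vm = 26.7·ln[(Kₒ + α·Naₒ)/(Kᵢ + α·Naᵢ)].
e^(Vm/26.7) = e^(-60.6/26.7) = 0.10335
So 0.10335·(Kᵢ + α·Naᵢ) = Kₒ + α·Naₒ → α = (0.10335·158.0 − 6.01) / (152.0 − 0.10335·20.6)
α = (16.33 − 6.01) / (152.0 − 2.129) = 10.32/149.9 = 0.06885

0.069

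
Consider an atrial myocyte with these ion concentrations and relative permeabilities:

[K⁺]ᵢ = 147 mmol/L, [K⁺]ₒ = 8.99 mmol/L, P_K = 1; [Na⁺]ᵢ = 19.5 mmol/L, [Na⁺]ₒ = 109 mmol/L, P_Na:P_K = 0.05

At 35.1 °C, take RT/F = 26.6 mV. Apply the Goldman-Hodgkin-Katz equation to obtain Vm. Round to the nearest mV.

-62 mV

Vm = 26.6 · ln[(Σ P·[cation]ₒ + Σ P·[anion]ᵢ) / (Σ P·[cation]ᵢ + Σ P·[anion]ₒ)]
Numerator = 1×8.99 + 0.05×109 = 14.44
Denominator = 1×147 + 0.05×19.5 = 148
Vm = 26.6 · ln(0.097584) = 26.6 × (-2.3270) = -61.90 mV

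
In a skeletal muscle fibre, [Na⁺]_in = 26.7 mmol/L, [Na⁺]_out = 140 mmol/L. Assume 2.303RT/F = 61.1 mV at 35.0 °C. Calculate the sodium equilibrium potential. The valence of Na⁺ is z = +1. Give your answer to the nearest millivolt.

E = (61.1/z) · log₁₀([Na⁺]_out/[Na⁺]_in) with z = +1.
= (61.1/1) · log₁₀(140/26.7) = 61.10 · log₁₀(5.243)
= 61.10 · (0.7196) = 43.97 mV

44 mV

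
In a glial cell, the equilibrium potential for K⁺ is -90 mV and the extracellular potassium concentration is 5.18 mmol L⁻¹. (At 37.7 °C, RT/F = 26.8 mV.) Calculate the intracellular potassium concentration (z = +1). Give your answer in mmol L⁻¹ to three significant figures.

Nernst: E = (26.8/1) · ln([out]/[in]), so ln([out]/[in]) = -90.0 × 1 / 26.8 = -3.3582.
[out]/[in] = e^(-3.3582) = 0.0348.
[in] = 5.18 / 0.0348 = 148.9 mmol L⁻¹.

149 mmol L⁻¹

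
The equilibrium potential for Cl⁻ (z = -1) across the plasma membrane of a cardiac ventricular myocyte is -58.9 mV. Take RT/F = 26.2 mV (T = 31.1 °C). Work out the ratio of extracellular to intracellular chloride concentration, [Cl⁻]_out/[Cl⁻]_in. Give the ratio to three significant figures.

9.47

ln([out]/[in]) = E·z/(26.2) = -58.9 × -1 / 26.2 = 2.2481
[out]/[in] = e^(2.2481) = 9.47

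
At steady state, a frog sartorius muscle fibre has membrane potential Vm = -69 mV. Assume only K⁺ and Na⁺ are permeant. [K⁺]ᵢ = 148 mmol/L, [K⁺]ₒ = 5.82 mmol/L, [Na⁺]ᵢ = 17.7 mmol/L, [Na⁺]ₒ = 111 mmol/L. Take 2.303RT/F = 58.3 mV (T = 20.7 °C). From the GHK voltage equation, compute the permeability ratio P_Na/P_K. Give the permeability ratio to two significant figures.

0.035

Let α = P_Na/P_K. GHK: Vm = 58.3·log₁₀[(Kₒ + α·Naₒ)/(Kᵢ + α·Naᵢ)].
10^(Vm/58.3) = 10^(-69.0/58.3) = 0.065534
So 0.065534·(Kᵢ + α·Naᵢ) = Kₒ + α·Naₒ → α = (0.065534·148.0 − 5.82) / (111.0 − 0.065534·17.7)
α = (9.699 − 5.82) / (111.0 − 1.16) = 3.879/109.8 = 0.03532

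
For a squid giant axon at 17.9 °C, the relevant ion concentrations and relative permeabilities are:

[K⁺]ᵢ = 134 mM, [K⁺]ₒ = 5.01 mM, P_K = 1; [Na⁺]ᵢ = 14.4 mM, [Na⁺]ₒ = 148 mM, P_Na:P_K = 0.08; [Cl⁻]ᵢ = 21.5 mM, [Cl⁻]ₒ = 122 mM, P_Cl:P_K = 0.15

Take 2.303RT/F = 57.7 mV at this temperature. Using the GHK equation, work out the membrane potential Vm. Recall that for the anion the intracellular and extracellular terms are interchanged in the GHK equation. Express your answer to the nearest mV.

-51 mV

Vm = 57.7 · log₁₀[(Σ P·[cation]ₒ + Σ P·[anion]ᵢ) / (Σ P·[cation]ᵢ + Σ P·[anion]ₒ)]
Numerator = 1×5.01 + 0.08×148 + 0.15×21.5 = 20.08
Denominator = 1×134 + 0.08×14.4 + 0.15×122 = 153.5
Vm = 57.7 · log₁₀(0.13082) = 57.7 × (-0.8833) = -50.97 mV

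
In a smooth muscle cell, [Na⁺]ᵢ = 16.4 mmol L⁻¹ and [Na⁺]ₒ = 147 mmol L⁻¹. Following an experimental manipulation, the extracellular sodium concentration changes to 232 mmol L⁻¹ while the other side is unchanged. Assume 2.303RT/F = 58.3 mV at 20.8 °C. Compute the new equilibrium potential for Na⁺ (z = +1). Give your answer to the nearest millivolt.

67 mV

After the shift: [Na⁺]_out = 232, [Na⁺]_in = 16.4 mmol L⁻¹.
E_new = (58.3/1)·log₁₀(232/16.4) = 58.30 · (1.1506) = 67.08 mV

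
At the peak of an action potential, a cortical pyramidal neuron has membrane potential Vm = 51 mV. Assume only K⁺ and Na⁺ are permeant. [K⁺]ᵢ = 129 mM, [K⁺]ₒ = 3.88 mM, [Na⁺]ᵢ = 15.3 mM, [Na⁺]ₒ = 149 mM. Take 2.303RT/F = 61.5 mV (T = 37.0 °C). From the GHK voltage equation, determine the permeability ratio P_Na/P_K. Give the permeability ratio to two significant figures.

19

Let α = P_Na/P_K. GHK: Vm = 61.5·log₁₀[(Kₒ + α·Naₒ)/(Kᵢ + α·Naᵢ)].
10^(Vm/61.5) = 10^(51.0/61.5) = 6.7494
So 6.7494·(Kᵢ + α·Naᵢ) = Kₒ + α·Naₒ → α = (6.7494·129.0 − 3.88) / (149.0 − 6.7494·15.3)
α = (870.7 − 3.88) / (149.0 − 103.3) = 866.8/45.73 = 18.95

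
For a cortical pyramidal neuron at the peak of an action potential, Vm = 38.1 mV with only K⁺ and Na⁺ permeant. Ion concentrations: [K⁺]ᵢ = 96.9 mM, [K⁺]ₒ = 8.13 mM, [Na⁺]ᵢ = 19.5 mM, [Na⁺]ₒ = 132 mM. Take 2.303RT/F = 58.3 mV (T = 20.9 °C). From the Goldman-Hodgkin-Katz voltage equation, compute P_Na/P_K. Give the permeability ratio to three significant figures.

Let α = P_Na/P_K. GHK: Vm = 58.3·log₁₀[(Kₒ + α·Naₒ)/(Kᵢ + α·Naᵢ)].
10^(Vm/58.3) = 10^(38.1/58.3) = 4.5031
So 4.5031·(Kᵢ + α·Naᵢ) = Kₒ + α·Naₒ → α = (4.5031·96.9 − 8.13) / (132.0 − 4.5031·19.5)
α = (436.4 − 8.13) / (132.0 − 87.81) = 428.2/44.19 = 9.691

9.69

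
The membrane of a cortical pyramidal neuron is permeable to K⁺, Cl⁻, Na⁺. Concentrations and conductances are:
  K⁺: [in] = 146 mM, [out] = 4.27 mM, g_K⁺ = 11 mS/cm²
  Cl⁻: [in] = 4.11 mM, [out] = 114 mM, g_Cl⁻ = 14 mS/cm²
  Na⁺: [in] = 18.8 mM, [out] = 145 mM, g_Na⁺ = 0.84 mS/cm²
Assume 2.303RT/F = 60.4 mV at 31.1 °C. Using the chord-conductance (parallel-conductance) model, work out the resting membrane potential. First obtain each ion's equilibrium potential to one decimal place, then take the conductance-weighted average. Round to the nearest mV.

-85 mV

E_K⁺ = (60.4/1)·log₁₀(4.27/146) = -92.6 mV
E_Cl⁻ = (60.4/-1)·log₁₀(114/4.11) = -87.2 mV
E_Na⁺ = (60.4/1)·log₁₀(145/18.8) = 53.6 mV
Vm = (Σ gᵢEᵢ)/(Σ gᵢ) = (11·-92.6 + 14·-87.2 + 0.84·53.6) / (11 + 14 + 0.84)
= -2194.38 / 25.84 = -84.92 mV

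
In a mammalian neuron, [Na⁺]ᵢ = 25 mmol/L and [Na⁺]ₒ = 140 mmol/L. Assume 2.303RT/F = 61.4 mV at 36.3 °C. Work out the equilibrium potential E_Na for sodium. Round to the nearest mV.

46 mV

E = (61.4/z) · log₁₀([Na⁺]_out/[Na⁺]_in) with z = +1.
= (61.4/1) · log₁₀(140/25) = 61.40 · log₁₀(5.6)
= 61.40 · (0.7482) = 45.94 mV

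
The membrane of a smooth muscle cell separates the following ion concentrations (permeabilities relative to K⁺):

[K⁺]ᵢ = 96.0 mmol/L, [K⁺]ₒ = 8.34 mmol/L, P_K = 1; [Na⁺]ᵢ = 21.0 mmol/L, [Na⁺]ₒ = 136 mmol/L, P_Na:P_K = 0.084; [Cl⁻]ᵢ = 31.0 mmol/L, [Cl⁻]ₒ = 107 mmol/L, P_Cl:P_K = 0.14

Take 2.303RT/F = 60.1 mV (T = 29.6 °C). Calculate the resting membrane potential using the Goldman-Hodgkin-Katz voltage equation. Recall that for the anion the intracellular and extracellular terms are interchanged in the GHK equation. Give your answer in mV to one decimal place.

-40.3 mV

Vm = 60.1 · log₁₀[(Σ P·[cation]ₒ + Σ P·[anion]ᵢ) / (Σ P·[cation]ᵢ + Σ P·[anion]ₒ)]
Numerator = 1×8.34 + 0.084×136 + 0.14×31.0 = 24.1
Denominator = 1×96.0 + 0.084×21.0 + 0.14×107 = 112.7
Vm = 60.1 · log₁₀(0.21379) = 60.1 × (-0.6700) = -40.27 mV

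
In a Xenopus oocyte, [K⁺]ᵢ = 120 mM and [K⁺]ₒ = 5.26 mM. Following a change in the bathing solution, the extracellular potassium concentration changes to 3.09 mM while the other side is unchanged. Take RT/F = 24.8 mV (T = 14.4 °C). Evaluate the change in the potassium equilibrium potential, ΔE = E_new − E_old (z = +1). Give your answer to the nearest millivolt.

-13 mV

E_old = (24.8/1)·ln(5.26/120) = -77.56 mV
E_new = (24.8/1)·ln(3.09/120) = -90.75 mV
ΔE = -90.75 − (-77.56) = -13.19 mV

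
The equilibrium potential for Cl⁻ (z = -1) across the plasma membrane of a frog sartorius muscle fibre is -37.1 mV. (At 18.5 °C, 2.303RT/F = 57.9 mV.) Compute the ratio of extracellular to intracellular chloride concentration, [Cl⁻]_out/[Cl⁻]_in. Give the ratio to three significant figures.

4.37

log₁₀([out]/[in]) = E·z/(57.9) = -37.1 × -1 / 57.9 = 0.6408
[out]/[in] = 10^(0.6408) = 4.373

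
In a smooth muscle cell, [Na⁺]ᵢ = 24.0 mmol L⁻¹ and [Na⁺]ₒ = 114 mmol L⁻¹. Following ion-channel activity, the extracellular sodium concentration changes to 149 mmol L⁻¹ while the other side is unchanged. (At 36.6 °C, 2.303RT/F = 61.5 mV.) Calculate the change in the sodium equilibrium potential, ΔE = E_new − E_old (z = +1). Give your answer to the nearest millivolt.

7 mV

E_old = (61.5/1)·log₁₀(114/24.0) = 41.62 mV
E_new = (61.5/1)·log₁₀(149/24.0) = 48.77 mV
ΔE = 48.77 − (41.62) = 7.15 mV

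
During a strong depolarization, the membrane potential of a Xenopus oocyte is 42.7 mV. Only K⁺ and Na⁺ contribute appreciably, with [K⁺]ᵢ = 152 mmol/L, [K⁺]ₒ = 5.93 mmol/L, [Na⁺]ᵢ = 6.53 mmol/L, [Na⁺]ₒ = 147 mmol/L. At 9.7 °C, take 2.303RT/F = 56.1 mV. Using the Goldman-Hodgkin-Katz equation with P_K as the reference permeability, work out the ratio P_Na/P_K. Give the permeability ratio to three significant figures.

Let α = P_Na/P_K. GHK: Vm = 56.1·log₁₀[(Kₒ + α·Naₒ)/(Kᵢ + α·Naᵢ)].
10^(Vm/56.1) = 10^(42.7/56.1) = 5.7695
So 5.7695·(Kᵢ + α·Naᵢ) = Kₒ + α·Naₒ → α = (5.7695·152.0 − 5.93) / (147.0 − 5.7695·6.53)
α = (877 − 5.93) / (147.0 − 37.68) = 871/109.3 = 7.967

7.97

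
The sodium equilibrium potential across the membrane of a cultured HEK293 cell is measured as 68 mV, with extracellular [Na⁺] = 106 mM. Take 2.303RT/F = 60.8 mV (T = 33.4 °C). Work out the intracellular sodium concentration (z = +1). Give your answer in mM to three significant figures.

Nernst: E = (60.8/1) · log₁₀([out]/[in]), so log₁₀([out]/[in]) = 68.0 × 1 / 60.8 = 1.1184.
[out]/[in] = 10^(1.1184) = 13.13.
[in] = 106 / 13.13 = 8.07 mM.

8.07 mM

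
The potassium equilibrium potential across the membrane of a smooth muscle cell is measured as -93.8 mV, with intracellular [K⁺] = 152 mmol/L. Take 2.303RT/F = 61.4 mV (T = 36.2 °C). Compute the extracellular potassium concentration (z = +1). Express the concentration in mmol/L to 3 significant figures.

Nernst: E = (61.4/1) · log₁₀([out]/[in]), so log₁₀([out]/[in]) = -93.8 × 1 / 61.4 = -1.5277.
[out]/[in] = 10^(-1.5277) = 0.02967.
[out] = 0.02967 × 152 = 4.51 mmol/L.

4.51 mmol/L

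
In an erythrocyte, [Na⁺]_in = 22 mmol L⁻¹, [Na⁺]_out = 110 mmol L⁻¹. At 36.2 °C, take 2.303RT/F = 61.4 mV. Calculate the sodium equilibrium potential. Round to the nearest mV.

43 mV

E = (61.4/z) · log₁₀([Na⁺]_out/[Na⁺]_in) with z = +1.
= (61.4/1) · log₁₀(110/22) = 61.40 · log₁₀(5)
= 61.40 · (0.6990) = 42.92 mV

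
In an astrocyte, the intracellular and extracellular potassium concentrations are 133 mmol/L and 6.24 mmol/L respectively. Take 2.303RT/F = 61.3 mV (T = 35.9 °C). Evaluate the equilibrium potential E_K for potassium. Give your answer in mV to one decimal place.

-81.4 mV

E = (61.3/z) · log₁₀([K⁺]_out/[K⁺]_in) with z = +1.
= (61.3/1) · log₁₀(6.24/133) = 61.30 · log₁₀(0.04692)
= 61.30 · (-1.3287) = -81.45 mV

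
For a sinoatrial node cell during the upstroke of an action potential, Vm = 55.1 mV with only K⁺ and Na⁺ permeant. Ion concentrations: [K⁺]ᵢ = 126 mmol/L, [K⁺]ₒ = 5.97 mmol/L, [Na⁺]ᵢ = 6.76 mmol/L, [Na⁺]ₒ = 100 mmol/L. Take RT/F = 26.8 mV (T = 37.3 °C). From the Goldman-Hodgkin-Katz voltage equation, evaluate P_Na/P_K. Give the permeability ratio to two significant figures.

Let α = P_Na/P_K. GHK: Vm = 26.8·ln[(Kₒ + α·Naₒ)/(Kᵢ + α·Naᵢ)].
e^(Vm/26.8) = e^(55.1/26.8) = 7.8144
So 7.8144·(Kᵢ + α·Naᵢ) = Kₒ + α·Naₒ → α = (7.8144·126.0 − 5.97) / (100.0 − 7.8144·6.76)
α = (984.6 − 5.97) / (100.0 − 52.83) = 978.6/47.17 = 20.75

21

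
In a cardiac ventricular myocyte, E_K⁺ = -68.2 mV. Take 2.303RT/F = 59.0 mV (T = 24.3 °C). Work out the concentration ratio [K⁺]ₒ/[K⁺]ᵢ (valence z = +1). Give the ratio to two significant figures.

log₁₀([out]/[in]) = E·z/(59.0) = -68.2 × 1 / 59.0 = -1.1559
[out]/[in] = 10^(-1.1559) = 0.06983

0.070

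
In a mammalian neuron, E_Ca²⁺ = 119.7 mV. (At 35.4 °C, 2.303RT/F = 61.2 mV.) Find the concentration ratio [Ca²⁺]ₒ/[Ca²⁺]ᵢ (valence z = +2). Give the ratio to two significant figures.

log₁₀([out]/[in]) = E·z/(61.2) = 119.7 × 2 / 61.2 = 3.9118
[out]/[in] = 10^(3.9118) = 8161

8200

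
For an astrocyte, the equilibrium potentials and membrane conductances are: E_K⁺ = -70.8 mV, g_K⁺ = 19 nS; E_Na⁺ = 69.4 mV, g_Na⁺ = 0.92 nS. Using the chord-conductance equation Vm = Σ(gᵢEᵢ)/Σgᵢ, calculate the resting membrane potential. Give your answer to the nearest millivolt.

Σ gᵢEᵢ = 19·(-70.8) + 0.92·(69.4) = -1281.35
Σ gᵢ = 19 + 0.92 = 19.92
Vm = -1281.35 / 19.92 = -64.32 mV

-64 mV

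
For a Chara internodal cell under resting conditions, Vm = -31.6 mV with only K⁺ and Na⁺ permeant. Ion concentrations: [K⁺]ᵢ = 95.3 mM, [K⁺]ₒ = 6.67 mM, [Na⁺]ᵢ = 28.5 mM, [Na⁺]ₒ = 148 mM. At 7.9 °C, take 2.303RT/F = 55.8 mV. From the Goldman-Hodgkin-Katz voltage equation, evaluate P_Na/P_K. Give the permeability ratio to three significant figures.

Let α = P_Na/P_K. GHK: Vm = 55.8·log₁₀[(Kₒ + α·Naₒ)/(Kᵢ + α·Naᵢ)].
10^(Vm/55.8) = 10^(-31.6/55.8) = 0.27145
So 0.27145·(Kᵢ + α·Naᵢ) = Kₒ + α·Naₒ → α = (0.27145·95.3 − 6.67) / (148.0 − 0.27145·28.5)
α = (25.87 − 6.67) / (148.0 − 7.736) = 19.2/140.3 = 0.1369

0.137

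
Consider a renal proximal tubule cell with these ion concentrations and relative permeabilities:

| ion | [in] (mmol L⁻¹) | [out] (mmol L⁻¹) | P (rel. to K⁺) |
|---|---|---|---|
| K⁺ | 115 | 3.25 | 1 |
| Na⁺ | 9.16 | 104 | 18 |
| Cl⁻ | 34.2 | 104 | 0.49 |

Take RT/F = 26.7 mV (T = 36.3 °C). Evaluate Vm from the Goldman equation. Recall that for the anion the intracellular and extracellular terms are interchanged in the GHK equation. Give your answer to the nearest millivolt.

Vm = 26.7 · ln[(Σ P·[cation]ₒ + Σ P·[anion]ᵢ) / (Σ P·[cation]ᵢ + Σ P·[anion]ₒ)]
Numerator = 1×3.25 + 18×104 + 0.49×34.2 = 1892
Denominator = 1×115 + 18×9.16 + 0.49×104 = 330.8
Vm = 26.7 · ln(5.7188) = 26.7 × (1.7438) = 46.56 mV

47 mV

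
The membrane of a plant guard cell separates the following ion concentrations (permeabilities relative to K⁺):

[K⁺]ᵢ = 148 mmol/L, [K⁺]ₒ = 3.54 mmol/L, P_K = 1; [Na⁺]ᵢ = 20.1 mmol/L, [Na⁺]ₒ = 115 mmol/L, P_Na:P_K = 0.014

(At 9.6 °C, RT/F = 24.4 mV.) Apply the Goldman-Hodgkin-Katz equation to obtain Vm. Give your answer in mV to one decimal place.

Vm = 24.4 · ln[(Σ P·[cation]ₒ + Σ P·[anion]ᵢ) / (Σ P·[cation]ᵢ + Σ P·[anion]ₒ)]
Numerator = 1×3.54 + 0.014×115 = 5.15
Denominator = 1×148 + 0.014×20.1 = 148.3
Vm = 24.4 · ln(0.034731) = 24.4 × (-3.3601) = -81.99 mV

-82.0 mV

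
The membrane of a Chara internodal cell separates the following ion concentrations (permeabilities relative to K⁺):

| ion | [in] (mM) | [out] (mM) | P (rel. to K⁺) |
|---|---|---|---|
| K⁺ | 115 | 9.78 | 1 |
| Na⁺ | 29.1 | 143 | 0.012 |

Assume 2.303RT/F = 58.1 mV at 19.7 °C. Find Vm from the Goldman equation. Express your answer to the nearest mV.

Vm = 58.1 · log₁₀[(Σ P·[cation]ₒ + Σ P·[anion]ᵢ) / (Σ P·[cation]ᵢ + Σ P·[anion]ₒ)]
Numerator = 1×9.78 + 0.012×143 = 11.5
Denominator = 1×115 + 0.012×29.1 = 115.3
Vm = 58.1 · log₁₀(0.099663) = 58.1 × (-1.0015) = -58.19 mV

-58 mV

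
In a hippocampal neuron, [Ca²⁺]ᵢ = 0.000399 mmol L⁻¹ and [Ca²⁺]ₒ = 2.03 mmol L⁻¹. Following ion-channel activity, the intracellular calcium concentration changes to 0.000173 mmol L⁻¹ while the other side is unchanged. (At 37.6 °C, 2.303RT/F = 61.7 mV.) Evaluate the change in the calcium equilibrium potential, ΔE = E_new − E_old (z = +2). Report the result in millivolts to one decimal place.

E_old = (61.7/2)·log₁₀(2.03/0.000399) = 114.35 mV
E_new = (61.7/2)·log₁₀(2.03/0.000173) = 125.54 mV
ΔE = 125.54 − (114.35) = 11.20 mV

11.2 mV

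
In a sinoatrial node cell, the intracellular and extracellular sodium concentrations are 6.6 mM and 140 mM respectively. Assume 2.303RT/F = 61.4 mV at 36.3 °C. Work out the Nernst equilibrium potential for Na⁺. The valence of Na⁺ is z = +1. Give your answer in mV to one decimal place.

81.5 mV

E = (61.4/z) · log₁₀([Na⁺]_out/[Na⁺]_in) with z = +1.
= (61.4/1) · log₁₀(140/6.6) = 61.40 · log₁₀(21.21)
= 61.40 · (1.3266) = 81.45 mV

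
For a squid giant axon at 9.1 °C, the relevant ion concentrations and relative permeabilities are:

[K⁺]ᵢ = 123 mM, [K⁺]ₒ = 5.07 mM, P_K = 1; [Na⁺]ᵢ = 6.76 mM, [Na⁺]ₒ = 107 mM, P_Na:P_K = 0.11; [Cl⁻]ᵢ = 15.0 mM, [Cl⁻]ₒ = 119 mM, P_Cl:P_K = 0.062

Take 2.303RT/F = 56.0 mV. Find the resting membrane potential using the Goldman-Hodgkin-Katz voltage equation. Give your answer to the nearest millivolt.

Vm = 56.0 · log₁₀[(Σ P·[cation]ₒ + Σ P·[anion]ᵢ) / (Σ P·[cation]ᵢ + Σ P·[anion]ₒ)]
Numerator = 1×5.07 + 0.11×107 + 0.062×15.0 = 17.77
Denominator = 1×123 + 0.11×6.76 + 0.062×119 = 131.1
Vm = 56.0 · log₁₀(0.13552) = 56.0 × (-0.8680) = -48.61 mV

-49 mV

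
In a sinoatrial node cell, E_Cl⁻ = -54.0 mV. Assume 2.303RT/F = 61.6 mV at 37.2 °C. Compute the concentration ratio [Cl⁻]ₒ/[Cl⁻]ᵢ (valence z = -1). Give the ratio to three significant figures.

log₁₀([out]/[in]) = E·z/(61.6) = -54.0 × -1 / 61.6 = 0.8766
[out]/[in] = 10^(0.8766) = 7.527

7.53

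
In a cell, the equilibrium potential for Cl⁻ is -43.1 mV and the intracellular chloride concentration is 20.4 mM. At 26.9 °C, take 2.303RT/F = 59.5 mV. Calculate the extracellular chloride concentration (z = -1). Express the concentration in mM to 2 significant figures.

Nernst: E = (59.5/-1) · log₁₀([out]/[in]), so log₁₀([out]/[in]) = -43.1 × -1 / 59.5 = 0.7244.
[out]/[in] = 10^(0.7244) = 5.301.
[out] = 5.301 × 20.4 = 108.1 mM.

110 mM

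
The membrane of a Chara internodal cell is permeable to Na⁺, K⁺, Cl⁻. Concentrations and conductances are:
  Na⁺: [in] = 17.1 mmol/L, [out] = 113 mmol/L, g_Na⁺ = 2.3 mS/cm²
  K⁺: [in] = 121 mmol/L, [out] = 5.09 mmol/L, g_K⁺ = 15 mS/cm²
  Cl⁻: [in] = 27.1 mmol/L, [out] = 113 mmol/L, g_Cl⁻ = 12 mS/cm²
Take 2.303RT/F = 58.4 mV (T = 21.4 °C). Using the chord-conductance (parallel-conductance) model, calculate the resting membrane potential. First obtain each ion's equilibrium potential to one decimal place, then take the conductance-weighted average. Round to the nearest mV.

E_Na⁺ = (58.4/1)·log₁₀(113/17.1) = 47.9 mV
E_K⁺ = (58.4/1)·log₁₀(5.09/121) = -80.4 mV
E_Cl⁻ = (58.4/-1)·log₁₀(113/27.1) = -36.2 mV
Vm = (Σ gᵢEᵢ)/(Σ gᵢ) = (2.3·47.9 + 15·-80.4 + 12·-36.2) / (2.3 + 15 + 12)
= -1530.23 / 29.3 = -52.23 mV

-52 mV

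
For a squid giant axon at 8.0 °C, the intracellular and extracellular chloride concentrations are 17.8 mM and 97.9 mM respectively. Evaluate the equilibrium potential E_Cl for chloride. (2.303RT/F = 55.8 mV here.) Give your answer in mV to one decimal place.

-41.3 mV

E = (55.8/z) · log₁₀([Cl⁻]_out/[Cl⁻]_in) with z = -1.
For an anion, dividing by z = -1 reverses the sign.
= (55.8/-1) · log₁₀(97.9/17.8) = -55.80 · log₁₀(5.5)
= -55.80 · (0.7404) = -41.31 mV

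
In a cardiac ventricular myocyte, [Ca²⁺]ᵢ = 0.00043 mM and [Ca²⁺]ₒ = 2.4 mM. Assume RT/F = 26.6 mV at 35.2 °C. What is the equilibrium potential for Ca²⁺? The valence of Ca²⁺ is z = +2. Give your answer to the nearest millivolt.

115 mV

E = (26.6/z) · ln([Ca²⁺]_out/[Ca²⁺]_in) with z = +2.
= (26.6/2) · ln(2.4/0.00043) = 13.30 · ln(5581)
= 13.30 · (8.6272) = 114.74 mV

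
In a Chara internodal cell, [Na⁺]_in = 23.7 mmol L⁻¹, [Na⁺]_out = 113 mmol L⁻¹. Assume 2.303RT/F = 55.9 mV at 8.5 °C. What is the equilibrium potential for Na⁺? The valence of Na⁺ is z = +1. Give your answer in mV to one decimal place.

E = (55.9/z) · log₁₀([Na⁺]_out/[Na⁺]_in) with z = +1.
= (55.9/1) · log₁₀(113/23.7) = 55.90 · log₁₀(4.768)
= 55.90 · (0.6783) = 37.92 mV

37.9 mV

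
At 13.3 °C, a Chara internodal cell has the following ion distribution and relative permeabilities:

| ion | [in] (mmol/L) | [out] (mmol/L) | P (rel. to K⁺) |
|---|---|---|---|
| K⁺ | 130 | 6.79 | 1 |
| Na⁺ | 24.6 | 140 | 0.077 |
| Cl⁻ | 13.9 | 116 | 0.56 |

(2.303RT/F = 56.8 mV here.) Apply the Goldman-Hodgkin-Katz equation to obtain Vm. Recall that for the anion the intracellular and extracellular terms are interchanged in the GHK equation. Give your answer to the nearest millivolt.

-51 mV

Vm = 56.8 · log₁₀[(Σ P·[cation]ₒ + Σ P·[anion]ᵢ) / (Σ P·[cation]ᵢ + Σ P·[anion]ₒ)]
Numerator = 1×6.79 + 0.077×140 + 0.56×13.9 = 25.35
Denominator = 1×130 + 0.077×24.6 + 0.56×116 = 196.9
Vm = 56.8 · log₁₀(0.1288) = 56.8 × (-0.8901) = -50.56 mV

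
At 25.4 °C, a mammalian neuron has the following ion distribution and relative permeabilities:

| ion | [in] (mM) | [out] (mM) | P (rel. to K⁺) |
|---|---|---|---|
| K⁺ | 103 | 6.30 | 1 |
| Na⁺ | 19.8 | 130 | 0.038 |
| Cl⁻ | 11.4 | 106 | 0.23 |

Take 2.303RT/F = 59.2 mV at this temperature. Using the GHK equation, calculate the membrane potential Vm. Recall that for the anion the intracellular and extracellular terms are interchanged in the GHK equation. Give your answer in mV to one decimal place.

Vm = 59.2 · log₁₀[(Σ P·[cation]ₒ + Σ P·[anion]ᵢ) / (Σ P·[cation]ᵢ + Σ P·[anion]ₒ)]
Numerator = 1×6.30 + 0.038×130 + 0.23×11.4 = 13.86
Denominator = 1×103 + 0.038×19.8 + 0.23×106 = 128.1
Vm = 59.2 · log₁₀(0.10818) = 59.2 × (-0.9658) = -57.18 mV

-57.2 mV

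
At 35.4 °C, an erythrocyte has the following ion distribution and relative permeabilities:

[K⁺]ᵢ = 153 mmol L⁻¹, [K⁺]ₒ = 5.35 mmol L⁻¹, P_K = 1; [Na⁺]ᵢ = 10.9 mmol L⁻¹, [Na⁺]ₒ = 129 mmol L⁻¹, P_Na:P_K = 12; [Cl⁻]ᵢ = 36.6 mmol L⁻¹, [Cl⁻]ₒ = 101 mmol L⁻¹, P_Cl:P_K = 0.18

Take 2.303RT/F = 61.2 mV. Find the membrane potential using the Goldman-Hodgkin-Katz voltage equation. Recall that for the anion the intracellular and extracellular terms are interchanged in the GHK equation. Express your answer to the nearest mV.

Vm = 61.2 · log₁₀[(Σ P·[cation]ₒ + Σ P·[anion]ᵢ) / (Σ P·[cation]ᵢ + Σ P·[anion]ₒ)]
Numerator = 1×5.35 + 12×129 + 0.18×36.6 = 1560
Denominator = 1×153 + 12×10.9 + 0.18×101 = 302
Vm = 61.2 · log₁₀(5.1657) = 61.2 × (0.7131) = 43.64 mV

44 mV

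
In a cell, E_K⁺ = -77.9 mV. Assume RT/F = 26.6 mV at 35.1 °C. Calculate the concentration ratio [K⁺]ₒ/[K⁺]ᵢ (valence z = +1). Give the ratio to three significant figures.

0.0535

ln([out]/[in]) = E·z/(26.6) = -77.9 × 1 / 26.6 = -2.9286
[out]/[in] = e^(-2.9286) = 0.05347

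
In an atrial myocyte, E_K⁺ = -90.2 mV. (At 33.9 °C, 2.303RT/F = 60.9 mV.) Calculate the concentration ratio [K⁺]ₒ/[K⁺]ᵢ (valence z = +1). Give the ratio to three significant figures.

0.0330

log₁₀([out]/[in]) = E·z/(60.9) = -90.2 × 1 / 60.9 = -1.4811
[out]/[in] = 10^(-1.4811) = 0.03303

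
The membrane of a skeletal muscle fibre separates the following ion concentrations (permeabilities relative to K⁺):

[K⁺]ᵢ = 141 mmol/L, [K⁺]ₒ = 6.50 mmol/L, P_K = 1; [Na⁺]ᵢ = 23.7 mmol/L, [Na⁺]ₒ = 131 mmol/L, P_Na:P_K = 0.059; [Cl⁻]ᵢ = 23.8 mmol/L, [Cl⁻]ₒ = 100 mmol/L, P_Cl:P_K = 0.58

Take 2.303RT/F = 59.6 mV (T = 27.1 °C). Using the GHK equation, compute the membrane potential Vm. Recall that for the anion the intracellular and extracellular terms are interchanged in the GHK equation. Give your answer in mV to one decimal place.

-50.9 mV

Vm = 59.6 · log₁₀[(Σ P·[cation]ₒ + Σ P·[anion]ᵢ) / (Σ P·[cation]ᵢ + Σ P·[anion]ₒ)]
Numerator = 1×6.50 + 0.059×131 + 0.58×23.8 = 28.03
Denominator = 1×141 + 0.059×23.7 + 0.58×100 = 200.4
Vm = 59.6 · log₁₀(0.13989) = 59.6 × (-0.8542) = -50.91 mV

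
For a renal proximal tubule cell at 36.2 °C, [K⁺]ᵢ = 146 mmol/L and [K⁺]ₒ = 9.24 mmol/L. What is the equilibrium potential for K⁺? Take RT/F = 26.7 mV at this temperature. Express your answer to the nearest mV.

E = (26.7/z) · ln([K⁺]_out/[K⁺]_in) with z = +1.
= (26.7/1) · ln(9.24/146) = 26.70 · ln(0.06329)
= 26.70 · (-2.7601) = -73.69 mV

-74 mV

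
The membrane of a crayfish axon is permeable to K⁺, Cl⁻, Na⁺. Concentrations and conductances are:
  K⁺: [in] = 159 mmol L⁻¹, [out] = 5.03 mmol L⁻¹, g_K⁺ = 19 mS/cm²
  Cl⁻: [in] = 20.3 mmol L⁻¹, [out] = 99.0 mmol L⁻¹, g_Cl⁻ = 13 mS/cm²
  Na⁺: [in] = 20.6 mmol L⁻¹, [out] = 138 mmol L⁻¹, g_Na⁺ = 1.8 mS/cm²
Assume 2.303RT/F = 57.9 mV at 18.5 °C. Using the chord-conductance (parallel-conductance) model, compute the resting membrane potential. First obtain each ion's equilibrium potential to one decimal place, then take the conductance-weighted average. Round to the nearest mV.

E_K⁺ = (57.9/1)·log₁₀(5.03/159) = -86.8 mV
E_Cl⁻ = (57.9/-1)·log₁₀(99.0/20.3) = -39.8 mV
E_Na⁺ = (57.9/1)·log₁₀(138/20.6) = 47.8 mV
Vm = (Σ gᵢEᵢ)/(Σ gᵢ) = (19·-86.8 + 13·-39.8 + 1.8·47.8) / (19 + 13 + 1.8)
= -2080.56 / 33.8 = -61.56 mV

-62 mV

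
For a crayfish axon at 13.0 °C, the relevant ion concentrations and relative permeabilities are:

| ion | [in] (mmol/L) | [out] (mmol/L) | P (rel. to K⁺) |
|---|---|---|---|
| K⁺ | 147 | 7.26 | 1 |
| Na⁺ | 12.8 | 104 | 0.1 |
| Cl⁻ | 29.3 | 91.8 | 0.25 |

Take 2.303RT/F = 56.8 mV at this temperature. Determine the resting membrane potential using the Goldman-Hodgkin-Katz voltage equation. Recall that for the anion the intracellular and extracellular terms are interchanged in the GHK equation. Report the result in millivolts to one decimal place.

Vm = 56.8 · log₁₀[(Σ P·[cation]ₒ + Σ P·[anion]ᵢ) / (Σ P·[cation]ᵢ + Σ P·[anion]ₒ)]
Numerator = 1×7.26 + 0.1×104 + 0.25×29.3 = 24.98
Denominator = 1×147 + 0.1×12.8 + 0.25×91.8 = 171.2
Vm = 56.8 · log₁₀(0.14591) = 56.8 × (-0.8359) = -47.48 mV

-47.5 mV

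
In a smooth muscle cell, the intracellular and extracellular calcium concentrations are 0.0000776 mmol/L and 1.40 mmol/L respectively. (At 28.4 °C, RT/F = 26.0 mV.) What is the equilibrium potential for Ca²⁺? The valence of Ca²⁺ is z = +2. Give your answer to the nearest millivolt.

E = (26.0/z) · ln([Ca²⁺]_out/[Ca²⁺]_in) with z = +2.
= (26.0/2) · ln(1.40/0.0000776) = 13.00 · ln(1.804e+04)
= 13.00 · (9.8004) = 127.41 mV

127 mV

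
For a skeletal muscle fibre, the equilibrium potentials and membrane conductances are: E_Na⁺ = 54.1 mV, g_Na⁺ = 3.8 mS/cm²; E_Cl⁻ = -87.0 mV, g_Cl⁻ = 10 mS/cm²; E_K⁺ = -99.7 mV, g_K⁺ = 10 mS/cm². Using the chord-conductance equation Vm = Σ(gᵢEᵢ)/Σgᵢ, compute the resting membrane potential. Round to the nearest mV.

Σ gᵢEᵢ = 3.8·(54.1) + 10·(-87.0) + 10·(-99.7) = -1661.42
Σ gᵢ = 3.8 + 10 + 10 = 23.8
Vm = -1661.42 / 23.8 = -69.81 mV

-70 mV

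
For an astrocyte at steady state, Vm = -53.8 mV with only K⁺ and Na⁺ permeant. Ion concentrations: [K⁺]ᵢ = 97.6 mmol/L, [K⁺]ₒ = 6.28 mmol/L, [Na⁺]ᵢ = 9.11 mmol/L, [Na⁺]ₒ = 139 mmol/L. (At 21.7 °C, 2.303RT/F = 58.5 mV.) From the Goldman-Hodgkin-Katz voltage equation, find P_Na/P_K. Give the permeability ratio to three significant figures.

0.0396

Let α = P_Na/P_K. GHK: Vm = 58.5·log₁₀[(Kₒ + α·Naₒ)/(Kᵢ + α·Naᵢ)].
10^(Vm/58.5) = 10^(-53.8/58.5) = 0.12032
So 0.12032·(Kᵢ + α·Naᵢ) = Kₒ + α·Naₒ → α = (0.12032·97.6 − 6.28) / (139.0 − 0.12032·9.11)
α = (11.74 − 6.28) / (139.0 − 1.096) = 5.463/137.9 = 0.03962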